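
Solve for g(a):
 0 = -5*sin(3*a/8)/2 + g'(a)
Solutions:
 g(a) = C1 - 20*cos(3*a/8)/3


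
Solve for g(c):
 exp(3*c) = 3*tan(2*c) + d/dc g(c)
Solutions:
 g(c) = C1 + exp(3*c)/3 + 3*log(cos(2*c))/2


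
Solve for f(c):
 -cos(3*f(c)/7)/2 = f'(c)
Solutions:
 c/2 - 7*log(sin(3*f(c)/7) - 1)/6 + 7*log(sin(3*f(c)/7) + 1)/6 = C1


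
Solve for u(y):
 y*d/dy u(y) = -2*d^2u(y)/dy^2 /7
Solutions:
 u(y) = C1 + C2*erf(sqrt(7)*y/2)


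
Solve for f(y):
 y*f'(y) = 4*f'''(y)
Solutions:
 f(y) = C1 + Integral(C2*airyai(2^(1/3)*y/2) + C3*airybi(2^(1/3)*y/2), y)


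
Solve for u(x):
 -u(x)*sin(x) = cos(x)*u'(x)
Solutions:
 u(x) = C1*cos(x)


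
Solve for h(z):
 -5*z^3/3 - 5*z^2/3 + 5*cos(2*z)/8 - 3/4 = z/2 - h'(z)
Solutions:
 h(z) = C1 + 5*z^4/12 + 5*z^3/9 + z^2/4 + 3*z/4 - 5*sin(2*z)/16


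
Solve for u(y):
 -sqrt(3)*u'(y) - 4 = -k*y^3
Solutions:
 u(y) = C1 + sqrt(3)*k*y^4/12 - 4*sqrt(3)*y/3


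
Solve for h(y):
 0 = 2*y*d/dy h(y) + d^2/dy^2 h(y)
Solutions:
 h(y) = C1 + C2*erf(y)


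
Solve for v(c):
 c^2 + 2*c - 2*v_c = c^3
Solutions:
 v(c) = C1 - c^4/8 + c^3/6 + c^2/2


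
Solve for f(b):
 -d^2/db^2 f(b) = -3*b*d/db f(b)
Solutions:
 f(b) = C1 + C2*erfi(sqrt(6)*b/2)


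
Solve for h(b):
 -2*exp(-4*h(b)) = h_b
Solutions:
 h(b) = log(-I*(C1 - 8*b)^(1/4))
 h(b) = log(I*(C1 - 8*b)^(1/4))
 h(b) = log(-(C1 - 8*b)^(1/4))
 h(b) = log(C1 - 8*b)/4


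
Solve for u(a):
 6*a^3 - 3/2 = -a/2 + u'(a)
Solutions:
 u(a) = C1 + 3*a^4/2 + a^2/4 - 3*a/2


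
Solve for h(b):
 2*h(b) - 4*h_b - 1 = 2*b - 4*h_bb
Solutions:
 h(b) = b + (C1*sin(b/2) + C2*cos(b/2))*exp(b/2) + 5/2


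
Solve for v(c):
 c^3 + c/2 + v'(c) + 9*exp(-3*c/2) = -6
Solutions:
 v(c) = C1 - c^4/4 - c^2/4 - 6*c + 6*exp(-3*c/2)


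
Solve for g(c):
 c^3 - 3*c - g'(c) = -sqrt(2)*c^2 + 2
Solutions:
 g(c) = C1 + c^4/4 + sqrt(2)*c^3/3 - 3*c^2/2 - 2*c


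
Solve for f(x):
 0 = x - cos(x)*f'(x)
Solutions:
 f(x) = C1 + Integral(x/cos(x), x)


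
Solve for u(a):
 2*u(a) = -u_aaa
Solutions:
 u(a) = C3*exp(-2^(1/3)*a) + (C1*sin(2^(1/3)*sqrt(3)*a/2) + C2*cos(2^(1/3)*sqrt(3)*a/2))*exp(2^(1/3)*a/2)


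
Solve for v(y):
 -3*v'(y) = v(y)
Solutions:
 v(y) = C1*exp(-y/3)


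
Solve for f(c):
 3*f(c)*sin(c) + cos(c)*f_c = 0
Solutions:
 f(c) = C1*cos(c)^3


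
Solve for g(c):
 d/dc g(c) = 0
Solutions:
 g(c) = C1


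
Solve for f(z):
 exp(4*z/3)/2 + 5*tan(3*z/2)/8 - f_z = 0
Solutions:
 f(z) = C1 + 3*exp(4*z/3)/8 - 5*log(cos(3*z/2))/12


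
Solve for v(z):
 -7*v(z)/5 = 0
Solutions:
 v(z) = 0


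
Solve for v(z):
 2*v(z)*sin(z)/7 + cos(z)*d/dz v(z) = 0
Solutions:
 v(z) = C1*cos(z)^(2/7)


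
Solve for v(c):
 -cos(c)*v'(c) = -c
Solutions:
 v(c) = C1 + Integral(c/cos(c), c)


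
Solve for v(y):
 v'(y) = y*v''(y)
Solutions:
 v(y) = C1 + C2*y^2


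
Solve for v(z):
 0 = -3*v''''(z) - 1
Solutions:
 v(z) = C1 + C2*z + C3*z^2 + C4*z^3 - z^4/72


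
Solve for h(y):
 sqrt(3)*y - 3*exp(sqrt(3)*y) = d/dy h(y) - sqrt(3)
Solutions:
 h(y) = C1 + sqrt(3)*y^2/2 + sqrt(3)*y - sqrt(3)*exp(sqrt(3)*y)


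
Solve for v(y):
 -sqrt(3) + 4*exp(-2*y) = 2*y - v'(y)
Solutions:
 v(y) = C1 + y^2 + sqrt(3)*y + 2*exp(-2*y)


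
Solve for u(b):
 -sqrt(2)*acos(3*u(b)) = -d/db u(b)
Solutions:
 Integral(1/acos(3*_y), (_y, u(b))) = C1 + sqrt(2)*b


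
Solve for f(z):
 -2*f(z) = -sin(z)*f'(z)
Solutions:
 f(z) = C1*(cos(z) - 1)/(cos(z) + 1)


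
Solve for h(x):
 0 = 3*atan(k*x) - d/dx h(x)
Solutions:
 h(x) = C1 + 3*Piecewise((x*atan(k*x) - log(k^2*x^2 + 1)/(2*k), Ne(k, 0)), (0, True))


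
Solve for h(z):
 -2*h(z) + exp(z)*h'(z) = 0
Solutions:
 h(z) = C1*exp(-2*exp(-z))


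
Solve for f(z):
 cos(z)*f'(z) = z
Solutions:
 f(z) = C1 + Integral(z/cos(z), z)


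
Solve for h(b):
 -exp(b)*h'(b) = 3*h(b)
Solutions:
 h(b) = C1*exp(3*exp(-b))


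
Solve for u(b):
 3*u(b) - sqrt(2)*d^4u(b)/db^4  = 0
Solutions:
 u(b) = C1*exp(-2^(7/8)*3^(1/4)*b/2) + C2*exp(2^(7/8)*3^(1/4)*b/2) + C3*sin(2^(7/8)*3^(1/4)*b/2) + C4*cos(2^(7/8)*3^(1/4)*b/2)


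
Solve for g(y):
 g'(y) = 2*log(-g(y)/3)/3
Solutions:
 -3*Integral(1/(log(-_y) - log(3)), (_y, g(y)))/2 = C1 - y


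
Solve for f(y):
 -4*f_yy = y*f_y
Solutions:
 f(y) = C1 + C2*erf(sqrt(2)*y/4)


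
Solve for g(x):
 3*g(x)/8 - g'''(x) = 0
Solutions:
 g(x) = C3*exp(3^(1/3)*x/2) + (C1*sin(3^(5/6)*x/4) + C2*cos(3^(5/6)*x/4))*exp(-3^(1/3)*x/4)


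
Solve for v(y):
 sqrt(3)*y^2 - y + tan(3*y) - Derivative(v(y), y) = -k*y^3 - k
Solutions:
 v(y) = C1 + k*y^4/4 + k*y + sqrt(3)*y^3/3 - y^2/2 - log(cos(3*y))/3


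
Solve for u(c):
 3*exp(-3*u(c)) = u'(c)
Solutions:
 u(c) = log(C1 + 9*c)/3
 u(c) = log((-3^(1/3) - 3^(5/6)*I)*(C1 + 3*c)^(1/3)/2)
 u(c) = log((-3^(1/3) + 3^(5/6)*I)*(C1 + 3*c)^(1/3)/2)


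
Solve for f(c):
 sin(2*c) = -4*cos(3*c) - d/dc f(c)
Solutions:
 f(c) = C1 - 4*sin(3*c)/3 + cos(2*c)/2


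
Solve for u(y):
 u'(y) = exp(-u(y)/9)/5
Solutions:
 u(y) = 9*log(C1 + y/45)


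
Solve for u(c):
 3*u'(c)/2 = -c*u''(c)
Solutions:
 u(c) = C1 + C2/sqrt(c)


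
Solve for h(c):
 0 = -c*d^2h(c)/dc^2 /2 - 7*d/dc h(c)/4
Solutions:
 h(c) = C1 + C2/c^(5/2)


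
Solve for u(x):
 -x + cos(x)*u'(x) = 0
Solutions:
 u(x) = C1 + Integral(x/cos(x), x)


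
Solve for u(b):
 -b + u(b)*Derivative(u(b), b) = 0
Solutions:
 u(b) = -sqrt(C1 + b^2)
 u(b) = sqrt(C1 + b^2)


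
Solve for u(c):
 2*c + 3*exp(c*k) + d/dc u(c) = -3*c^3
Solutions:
 u(c) = C1 - 3*c^4/4 - c^2 - 3*exp(c*k)/k


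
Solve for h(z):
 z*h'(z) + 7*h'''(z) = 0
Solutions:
 h(z) = C1 + Integral(C2*airyai(-7^(2/3)*z/7) + C3*airybi(-7^(2/3)*z/7), z)


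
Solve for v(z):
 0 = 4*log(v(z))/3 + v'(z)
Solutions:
 li(v(z)) = C1 - 4*z/3


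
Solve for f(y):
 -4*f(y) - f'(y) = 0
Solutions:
 f(y) = C1*exp(-4*y)


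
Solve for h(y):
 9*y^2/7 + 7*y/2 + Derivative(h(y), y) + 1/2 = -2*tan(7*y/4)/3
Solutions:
 h(y) = C1 - 3*y^3/7 - 7*y^2/4 - y/2 + 8*log(cos(7*y/4))/21


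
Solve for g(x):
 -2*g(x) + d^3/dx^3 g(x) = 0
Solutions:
 g(x) = C3*exp(2^(1/3)*x) + (C1*sin(2^(1/3)*sqrt(3)*x/2) + C2*cos(2^(1/3)*sqrt(3)*x/2))*exp(-2^(1/3)*x/2)


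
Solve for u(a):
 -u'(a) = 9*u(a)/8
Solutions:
 u(a) = C1*exp(-9*a/8)


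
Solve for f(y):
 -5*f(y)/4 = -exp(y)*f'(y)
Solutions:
 f(y) = C1*exp(-5*exp(-y)/4)


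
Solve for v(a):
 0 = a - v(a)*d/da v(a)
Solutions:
 v(a) = -sqrt(C1 + a^2)
 v(a) = sqrt(C1 + a^2)


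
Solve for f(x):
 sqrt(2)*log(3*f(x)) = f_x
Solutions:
 -sqrt(2)*Integral(1/(log(_y) + log(3)), (_y, f(x)))/2 = C1 - x


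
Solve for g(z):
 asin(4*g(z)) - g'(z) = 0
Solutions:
 Integral(1/asin(4*_y), (_y, g(z))) = C1 + z


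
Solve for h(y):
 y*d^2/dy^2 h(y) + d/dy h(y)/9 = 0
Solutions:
 h(y) = C1 + C2*y^(8/9)


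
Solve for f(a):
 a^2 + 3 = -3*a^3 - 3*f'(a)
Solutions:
 f(a) = C1 - a^4/4 - a^3/9 - a


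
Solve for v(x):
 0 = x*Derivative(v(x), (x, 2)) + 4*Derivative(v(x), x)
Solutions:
 v(x) = C1 + C2/x^3


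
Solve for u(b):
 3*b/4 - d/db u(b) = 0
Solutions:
 u(b) = C1 + 3*b^2/8


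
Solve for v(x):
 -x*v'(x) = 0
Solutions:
 v(x) = C1


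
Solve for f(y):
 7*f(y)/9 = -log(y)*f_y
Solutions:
 f(y) = C1*exp(-7*li(y)/9)


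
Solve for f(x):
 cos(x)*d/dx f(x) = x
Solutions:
 f(x) = C1 + Integral(x/cos(x), x)


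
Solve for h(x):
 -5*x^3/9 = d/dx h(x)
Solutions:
 h(x) = C1 - 5*x^4/36


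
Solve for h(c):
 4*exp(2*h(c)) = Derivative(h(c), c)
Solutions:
 h(c) = log(-sqrt(-1/(C1 + 4*c))) - log(2)/2
 h(c) = log(-1/(C1 + 4*c))/2 - log(2)/2


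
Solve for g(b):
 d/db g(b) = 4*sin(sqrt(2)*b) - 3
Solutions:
 g(b) = C1 - 3*b - 2*sqrt(2)*cos(sqrt(2)*b)


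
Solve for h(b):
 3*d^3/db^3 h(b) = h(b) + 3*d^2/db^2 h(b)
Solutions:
 h(b) = C1*exp(b*(-2^(2/3)*(3*sqrt(13) + 11)^(1/3) - 2*2^(1/3)/(3*sqrt(13) + 11)^(1/3) + 4)/12)*sin(2^(1/3)*sqrt(3)*b*(-2^(1/3)*(3*sqrt(13) + 11)^(1/3) + 2/(3*sqrt(13) + 11)^(1/3))/12) + C2*exp(b*(-2^(2/3)*(3*sqrt(13) + 11)^(1/3) - 2*2^(1/3)/(3*sqrt(13) + 11)^(1/3) + 4)/12)*cos(2^(1/3)*sqrt(3)*b*(-2^(1/3)*(3*sqrt(13) + 11)^(1/3) + 2/(3*sqrt(13) + 11)^(1/3))/12) + C3*exp(b*(2*2^(1/3)/(3*sqrt(13) + 11)^(1/3) + 2 + 2^(2/3)*(3*sqrt(13) + 11)^(1/3))/6)


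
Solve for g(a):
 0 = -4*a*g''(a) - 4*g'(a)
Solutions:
 g(a) = C1 + C2*log(a)


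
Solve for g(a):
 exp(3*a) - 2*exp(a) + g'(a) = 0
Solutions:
 g(a) = C1 - exp(3*a)/3 + 2*exp(a)


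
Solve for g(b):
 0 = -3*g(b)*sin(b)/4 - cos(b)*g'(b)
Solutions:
 g(b) = C1*cos(b)^(3/4)


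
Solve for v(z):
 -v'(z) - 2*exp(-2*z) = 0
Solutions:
 v(z) = C1 + exp(-2*z)


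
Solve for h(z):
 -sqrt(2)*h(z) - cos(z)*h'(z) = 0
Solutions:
 h(z) = C1*(sin(z) - 1)^(sqrt(2)/2)/(sin(z) + 1)^(sqrt(2)/2)


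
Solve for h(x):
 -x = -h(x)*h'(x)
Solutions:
 h(x) = -sqrt(C1 + x^2)
 h(x) = sqrt(C1 + x^2)


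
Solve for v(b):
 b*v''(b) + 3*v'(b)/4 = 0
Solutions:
 v(b) = C1 + C2*b^(1/4)


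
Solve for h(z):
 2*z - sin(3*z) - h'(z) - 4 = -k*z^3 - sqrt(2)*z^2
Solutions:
 h(z) = C1 + k*z^4/4 + sqrt(2)*z^3/3 + z^2 - 4*z + cos(3*z)/3


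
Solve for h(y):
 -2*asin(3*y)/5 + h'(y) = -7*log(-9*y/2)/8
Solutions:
 h(y) = C1 - 7*y*log(-y)/8 + 2*y*asin(3*y)/5 - 7*y*log(3)/4 + 7*y*log(2)/8 + 7*y/8 + 2*sqrt(1 - 9*y^2)/15


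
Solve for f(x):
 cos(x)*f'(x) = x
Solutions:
 f(x) = C1 + Integral(x/cos(x), x)


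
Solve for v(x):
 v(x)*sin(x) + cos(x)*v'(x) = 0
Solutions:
 v(x) = C1*cos(x)


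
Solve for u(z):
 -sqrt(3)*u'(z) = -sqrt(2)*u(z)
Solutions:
 u(z) = C1*exp(sqrt(6)*z/3)


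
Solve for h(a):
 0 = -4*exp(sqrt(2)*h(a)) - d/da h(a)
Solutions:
 h(a) = sqrt(2)*(2*log(1/(C1 + 4*a)) - log(2))/4


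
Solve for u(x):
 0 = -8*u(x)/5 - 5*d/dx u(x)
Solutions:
 u(x) = C1*exp(-8*x/25)


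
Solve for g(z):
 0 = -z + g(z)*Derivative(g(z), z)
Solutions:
 g(z) = -sqrt(C1 + z^2)
 g(z) = sqrt(C1 + z^2)


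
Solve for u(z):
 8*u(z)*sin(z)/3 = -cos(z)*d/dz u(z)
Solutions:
 u(z) = C1*cos(z)^(8/3)


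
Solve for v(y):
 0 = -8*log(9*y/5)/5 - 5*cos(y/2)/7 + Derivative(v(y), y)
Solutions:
 v(y) = C1 + 8*y*log(y)/5 - 8*y*log(5)/5 - 8*y/5 + 16*y*log(3)/5 + 10*sin(y/2)/7


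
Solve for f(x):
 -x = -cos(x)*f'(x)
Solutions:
 f(x) = C1 + Integral(x/cos(x), x)


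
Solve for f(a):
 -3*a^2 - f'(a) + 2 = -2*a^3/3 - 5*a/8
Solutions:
 f(a) = C1 + a^4/6 - a^3 + 5*a^2/16 + 2*a


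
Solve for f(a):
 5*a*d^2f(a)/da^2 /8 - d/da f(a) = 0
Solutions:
 f(a) = C1 + C2*a^(13/5)


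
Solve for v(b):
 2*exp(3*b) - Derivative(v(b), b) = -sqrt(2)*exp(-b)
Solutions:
 v(b) = C1 + 2*exp(3*b)/3 - sqrt(2)*exp(-b)


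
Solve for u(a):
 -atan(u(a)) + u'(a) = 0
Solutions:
 Integral(1/atan(_y), (_y, u(a))) = C1 + a


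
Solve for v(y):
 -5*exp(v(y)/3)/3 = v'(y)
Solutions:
 v(y) = 3*log(1/(C1 + 5*y)) + 6*log(3)


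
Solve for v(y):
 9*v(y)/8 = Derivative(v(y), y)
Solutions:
 v(y) = C1*exp(9*y/8)


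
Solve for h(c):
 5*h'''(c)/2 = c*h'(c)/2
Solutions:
 h(c) = C1 + Integral(C2*airyai(5^(2/3)*c/5) + C3*airybi(5^(2/3)*c/5), c)


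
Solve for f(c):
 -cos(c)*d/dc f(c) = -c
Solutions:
 f(c) = C1 + Integral(c/cos(c), c)


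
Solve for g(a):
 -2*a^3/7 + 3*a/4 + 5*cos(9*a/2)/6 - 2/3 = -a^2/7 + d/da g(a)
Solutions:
 g(a) = C1 - a^4/14 + a^3/21 + 3*a^2/8 - 2*a/3 + 5*sin(9*a/2)/27


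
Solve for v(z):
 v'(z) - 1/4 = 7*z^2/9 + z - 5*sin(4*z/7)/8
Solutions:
 v(z) = C1 + 7*z^3/27 + z^2/2 + z/4 + 35*cos(4*z/7)/32


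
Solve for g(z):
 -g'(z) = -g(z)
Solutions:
 g(z) = C1*exp(z)


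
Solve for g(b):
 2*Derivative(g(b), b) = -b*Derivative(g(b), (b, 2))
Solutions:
 g(b) = C1 + C2/b


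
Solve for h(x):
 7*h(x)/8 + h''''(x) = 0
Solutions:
 h(x) = (C1*sin(2^(3/4)*7^(1/4)*x/4) + C2*cos(2^(3/4)*7^(1/4)*x/4))*exp(-2^(3/4)*7^(1/4)*x/4) + (C3*sin(2^(3/4)*7^(1/4)*x/4) + C4*cos(2^(3/4)*7^(1/4)*x/4))*exp(2^(3/4)*7^(1/4)*x/4)


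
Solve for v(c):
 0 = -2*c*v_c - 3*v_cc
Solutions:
 v(c) = C1 + C2*erf(sqrt(3)*c/3)


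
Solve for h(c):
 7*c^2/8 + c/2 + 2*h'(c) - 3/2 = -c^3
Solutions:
 h(c) = C1 - c^4/8 - 7*c^3/48 - c^2/8 + 3*c/4


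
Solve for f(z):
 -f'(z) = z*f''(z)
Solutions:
 f(z) = C1 + C2*log(z)


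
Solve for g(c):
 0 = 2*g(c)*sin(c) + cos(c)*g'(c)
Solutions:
 g(c) = C1*cos(c)^2


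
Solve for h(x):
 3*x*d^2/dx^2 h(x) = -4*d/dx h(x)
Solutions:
 h(x) = C1 + C2/x^(1/3)


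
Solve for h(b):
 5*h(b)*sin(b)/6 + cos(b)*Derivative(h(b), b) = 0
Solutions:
 h(b) = C1*cos(b)^(5/6)


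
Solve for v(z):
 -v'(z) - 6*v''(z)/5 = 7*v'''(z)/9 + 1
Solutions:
 v(z) = C1 - z + (C2*sin(3*sqrt(94)*z/35) + C3*cos(3*sqrt(94)*z/35))*exp(-27*z/35)


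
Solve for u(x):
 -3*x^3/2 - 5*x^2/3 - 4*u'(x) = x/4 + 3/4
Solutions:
 u(x) = C1 - 3*x^4/32 - 5*x^3/36 - x^2/32 - 3*x/16


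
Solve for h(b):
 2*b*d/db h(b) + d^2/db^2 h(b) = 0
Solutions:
 h(b) = C1 + C2*erf(b)


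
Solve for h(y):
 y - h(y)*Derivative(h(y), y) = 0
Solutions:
 h(y) = -sqrt(C1 + y^2)
 h(y) = sqrt(C1 + y^2)


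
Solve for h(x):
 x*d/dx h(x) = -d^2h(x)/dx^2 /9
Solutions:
 h(x) = C1 + C2*erf(3*sqrt(2)*x/2)


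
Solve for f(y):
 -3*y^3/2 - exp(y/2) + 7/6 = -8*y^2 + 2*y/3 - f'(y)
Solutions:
 f(y) = C1 + 3*y^4/8 - 8*y^3/3 + y^2/3 - 7*y/6 + 2*exp(y/2)


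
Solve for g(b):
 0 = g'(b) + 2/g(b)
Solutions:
 g(b) = -sqrt(C1 - 4*b)
 g(b) = sqrt(C1 - 4*b)


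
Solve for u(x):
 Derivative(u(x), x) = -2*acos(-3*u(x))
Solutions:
 Integral(1/acos(-3*_y), (_y, u(x))) = C1 - 2*x


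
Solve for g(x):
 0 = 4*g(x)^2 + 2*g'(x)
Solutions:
 g(x) = 1/(C1 + 2*x)


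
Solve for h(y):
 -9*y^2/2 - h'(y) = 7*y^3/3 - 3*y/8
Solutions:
 h(y) = C1 - 7*y^4/12 - 3*y^3/2 + 3*y^2/16


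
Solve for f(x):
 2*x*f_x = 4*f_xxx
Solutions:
 f(x) = C1 + Integral(C2*airyai(2^(2/3)*x/2) + C3*airybi(2^(2/3)*x/2), x)


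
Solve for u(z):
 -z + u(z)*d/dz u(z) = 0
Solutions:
 u(z) = -sqrt(C1 + z^2)
 u(z) = sqrt(C1 + z^2)


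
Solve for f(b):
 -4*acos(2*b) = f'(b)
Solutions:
 f(b) = C1 - 4*b*acos(2*b) + 2*sqrt(1 - 4*b^2)


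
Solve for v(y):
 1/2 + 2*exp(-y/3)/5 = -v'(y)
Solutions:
 v(y) = C1 - y/2 + 6*exp(-y/3)/5


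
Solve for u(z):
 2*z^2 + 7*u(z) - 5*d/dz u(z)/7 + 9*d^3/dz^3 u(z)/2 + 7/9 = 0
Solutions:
 u(z) = C1*exp(z*(10/(sqrt(85745121)/441 + 21)^(1/3) + 21*(sqrt(85745121)/441 + 21)^(1/3))/126)*sin(sqrt(3)*z*(-21*(sqrt(85745121)/441 + 21)^(1/3) + 10/(sqrt(85745121)/441 + 21)^(1/3))/126) + C2*exp(z*(10/(sqrt(85745121)/441 + 21)^(1/3) + 21*(sqrt(85745121)/441 + 21)^(1/3))/126)*cos(sqrt(3)*z*(-21*(sqrt(85745121)/441 + 21)^(1/3) + 10/(sqrt(85745121)/441 + 21)^(1/3))/126) + C3*exp(-z*(10/(sqrt(85745121)/441 + 21)^(1/3) + 21*(sqrt(85745121)/441 + 21)^(1/3))/63) - 2*z^2/7 - 20*z/343 - 17707/151263


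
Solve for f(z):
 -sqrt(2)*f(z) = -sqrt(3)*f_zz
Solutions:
 f(z) = C1*exp(-2^(1/4)*3^(3/4)*z/3) + C2*exp(2^(1/4)*3^(3/4)*z/3)


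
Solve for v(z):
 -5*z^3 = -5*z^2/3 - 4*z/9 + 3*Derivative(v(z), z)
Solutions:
 v(z) = C1 - 5*z^4/12 + 5*z^3/27 + 2*z^2/27


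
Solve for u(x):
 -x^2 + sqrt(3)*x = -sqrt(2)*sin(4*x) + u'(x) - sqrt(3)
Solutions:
 u(x) = C1 - x^3/3 + sqrt(3)*x^2/2 + sqrt(3)*x - sqrt(2)*cos(4*x)/4


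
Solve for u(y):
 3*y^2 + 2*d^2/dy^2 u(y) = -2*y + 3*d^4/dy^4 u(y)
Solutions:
 u(y) = C1 + C2*y + C3*exp(-sqrt(6)*y/3) + C4*exp(sqrt(6)*y/3) - y^4/8 - y^3/6 - 9*y^2/4


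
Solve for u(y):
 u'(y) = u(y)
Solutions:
 u(y) = C1*exp(y)


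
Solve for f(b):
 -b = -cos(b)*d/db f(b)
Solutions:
 f(b) = C1 + Integral(b/cos(b), b)


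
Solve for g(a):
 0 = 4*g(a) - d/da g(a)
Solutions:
 g(a) = C1*exp(4*a)


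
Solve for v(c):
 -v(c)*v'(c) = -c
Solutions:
 v(c) = -sqrt(C1 + c^2)
 v(c) = sqrt(C1 + c^2)


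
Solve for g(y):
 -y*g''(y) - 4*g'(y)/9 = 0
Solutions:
 g(y) = C1 + C2*y^(5/9)


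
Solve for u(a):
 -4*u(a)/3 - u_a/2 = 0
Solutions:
 u(a) = C1*exp(-8*a/3)


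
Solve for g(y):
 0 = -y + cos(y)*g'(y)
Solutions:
 g(y) = C1 + Integral(y/cos(y), y)


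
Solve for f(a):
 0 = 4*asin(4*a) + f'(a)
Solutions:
 f(a) = C1 - 4*a*asin(4*a) - sqrt(1 - 16*a^2)


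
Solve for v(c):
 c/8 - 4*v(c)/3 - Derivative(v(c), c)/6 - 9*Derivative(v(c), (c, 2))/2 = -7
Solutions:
 v(c) = 3*c/32 + (C1*sin(sqrt(863)*c/54) + C2*cos(sqrt(863)*c/54))*exp(-c/54) + 1341/256


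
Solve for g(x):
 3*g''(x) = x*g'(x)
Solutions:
 g(x) = C1 + C2*erfi(sqrt(6)*x/6)


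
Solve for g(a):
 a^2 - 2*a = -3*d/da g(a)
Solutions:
 g(a) = C1 - a^3/9 + a^2/3


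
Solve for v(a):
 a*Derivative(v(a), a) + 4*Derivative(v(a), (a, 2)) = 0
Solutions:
 v(a) = C1 + C2*erf(sqrt(2)*a/4)


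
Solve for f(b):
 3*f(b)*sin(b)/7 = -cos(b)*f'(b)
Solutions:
 f(b) = C1*cos(b)^(3/7)


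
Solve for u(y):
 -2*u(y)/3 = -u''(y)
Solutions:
 u(y) = C1*exp(-sqrt(6)*y/3) + C2*exp(sqrt(6)*y/3)


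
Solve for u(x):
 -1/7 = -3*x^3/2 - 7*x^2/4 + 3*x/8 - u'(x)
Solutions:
 u(x) = C1 - 3*x^4/8 - 7*x^3/12 + 3*x^2/16 + x/7


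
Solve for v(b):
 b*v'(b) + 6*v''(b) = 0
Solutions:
 v(b) = C1 + C2*erf(sqrt(3)*b/6)


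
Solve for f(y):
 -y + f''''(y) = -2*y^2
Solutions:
 f(y) = C1 + C2*y + C3*y^2 + C4*y^3 - y^6/180 + y^5/120


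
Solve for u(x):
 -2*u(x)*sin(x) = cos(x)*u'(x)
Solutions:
 u(x) = C1*cos(x)^2


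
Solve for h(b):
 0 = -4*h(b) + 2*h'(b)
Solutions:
 h(b) = C1*exp(2*b)


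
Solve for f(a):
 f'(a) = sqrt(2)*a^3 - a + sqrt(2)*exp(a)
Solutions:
 f(a) = C1 + sqrt(2)*a^4/4 - a^2/2 + sqrt(2)*exp(a)


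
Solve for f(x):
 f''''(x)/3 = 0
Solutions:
 f(x) = C1 + C2*x + C3*x^2 + C4*x^3


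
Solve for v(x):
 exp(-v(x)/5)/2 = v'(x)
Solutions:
 v(x) = 5*log(C1 + x/10)


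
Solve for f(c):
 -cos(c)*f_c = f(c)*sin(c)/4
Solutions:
 f(c) = C1*cos(c)^(1/4)


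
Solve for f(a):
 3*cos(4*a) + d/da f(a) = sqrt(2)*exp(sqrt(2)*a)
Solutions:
 f(a) = C1 + exp(sqrt(2)*a) - 3*sin(4*a)/4


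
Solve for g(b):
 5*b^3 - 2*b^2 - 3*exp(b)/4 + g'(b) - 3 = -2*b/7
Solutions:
 g(b) = C1 - 5*b^4/4 + 2*b^3/3 - b^2/7 + 3*b + 3*exp(b)/4


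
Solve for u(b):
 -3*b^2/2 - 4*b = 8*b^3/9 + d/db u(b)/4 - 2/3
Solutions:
 u(b) = C1 - 8*b^4/9 - 2*b^3 - 8*b^2 + 8*b/3


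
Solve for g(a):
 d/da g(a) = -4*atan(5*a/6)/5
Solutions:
 g(a) = C1 - 4*a*atan(5*a/6)/5 + 12*log(25*a^2 + 36)/25


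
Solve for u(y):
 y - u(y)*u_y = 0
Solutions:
 u(y) = -sqrt(C1 + y^2)
 u(y) = sqrt(C1 + y^2)


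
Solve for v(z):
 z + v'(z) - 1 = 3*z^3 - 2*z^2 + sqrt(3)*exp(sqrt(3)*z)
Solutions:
 v(z) = C1 + 3*z^4/4 - 2*z^3/3 - z^2/2 + z + exp(sqrt(3)*z)


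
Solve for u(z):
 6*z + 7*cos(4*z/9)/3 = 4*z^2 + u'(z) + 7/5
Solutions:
 u(z) = C1 - 4*z^3/3 + 3*z^2 - 7*z/5 + 21*sin(4*z/9)/4


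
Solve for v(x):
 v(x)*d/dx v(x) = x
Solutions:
 v(x) = -sqrt(C1 + x^2)
 v(x) = sqrt(C1 + x^2)


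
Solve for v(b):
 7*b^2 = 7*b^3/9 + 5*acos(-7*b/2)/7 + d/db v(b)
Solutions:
 v(b) = C1 - 7*b^4/36 + 7*b^3/3 - 5*b*acos(-7*b/2)/7 - 5*sqrt(4 - 49*b^2)/49


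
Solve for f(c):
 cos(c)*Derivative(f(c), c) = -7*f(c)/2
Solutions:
 f(c) = C1*(sin(c) - 1)^(7/4)/(sin(c) + 1)^(7/4)


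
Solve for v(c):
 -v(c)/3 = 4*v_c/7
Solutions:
 v(c) = C1*exp(-7*c/12)


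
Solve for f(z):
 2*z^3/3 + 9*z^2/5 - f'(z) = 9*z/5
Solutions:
 f(z) = C1 + z^4/6 + 3*z^3/5 - 9*z^2/10


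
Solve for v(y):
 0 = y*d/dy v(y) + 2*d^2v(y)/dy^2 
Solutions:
 v(y) = C1 + C2*erf(y/2)


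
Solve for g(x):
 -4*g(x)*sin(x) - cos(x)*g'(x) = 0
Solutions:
 g(x) = C1*cos(x)^4


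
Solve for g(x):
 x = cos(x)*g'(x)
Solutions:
 g(x) = C1 + Integral(x/cos(x), x)


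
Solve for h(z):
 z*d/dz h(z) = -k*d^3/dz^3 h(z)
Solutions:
 h(z) = C1 + Integral(C2*airyai(z*(-1/k)^(1/3)) + C3*airybi(z*(-1/k)^(1/3)), z)


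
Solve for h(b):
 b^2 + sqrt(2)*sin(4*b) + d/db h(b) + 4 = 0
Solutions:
 h(b) = C1 - b^3/3 - 4*b + sqrt(2)*cos(4*b)/4


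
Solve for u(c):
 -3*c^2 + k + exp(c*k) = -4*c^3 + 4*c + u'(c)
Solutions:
 u(c) = C1 + c^4 - c^3 - 2*c^2 + c*k + exp(c*k)/k


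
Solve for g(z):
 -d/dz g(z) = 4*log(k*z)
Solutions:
 g(z) = C1 - 4*z*log(k*z) + 4*z


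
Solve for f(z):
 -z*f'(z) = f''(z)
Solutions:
 f(z) = C1 + C2*erf(sqrt(2)*z/2)


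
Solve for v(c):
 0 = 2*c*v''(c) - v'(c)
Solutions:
 v(c) = C1 + C2*c^(3/2)


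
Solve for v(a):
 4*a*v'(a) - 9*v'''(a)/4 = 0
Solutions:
 v(a) = C1 + Integral(C2*airyai(2*6^(1/3)*a/3) + C3*airybi(2*6^(1/3)*a/3), a)


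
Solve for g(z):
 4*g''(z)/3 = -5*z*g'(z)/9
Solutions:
 g(z) = C1 + C2*erf(sqrt(30)*z/12)


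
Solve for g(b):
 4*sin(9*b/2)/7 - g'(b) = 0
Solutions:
 g(b) = C1 - 8*cos(9*b/2)/63


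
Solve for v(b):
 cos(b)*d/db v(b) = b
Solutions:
 v(b) = C1 + Integral(b/cos(b), b)


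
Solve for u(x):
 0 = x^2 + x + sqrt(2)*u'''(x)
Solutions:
 u(x) = C1 + C2*x + C3*x^2 - sqrt(2)*x^5/120 - sqrt(2)*x^4/48


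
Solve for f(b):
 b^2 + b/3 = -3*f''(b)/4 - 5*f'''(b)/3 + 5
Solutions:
 f(b) = C1 + C2*b + C3*exp(-9*b/20) - b^4/9 + 74*b^3/81 - 670*b^2/243


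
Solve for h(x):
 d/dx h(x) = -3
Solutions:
 h(x) = C1 - 3*x


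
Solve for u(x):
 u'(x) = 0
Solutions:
 u(x) = C1


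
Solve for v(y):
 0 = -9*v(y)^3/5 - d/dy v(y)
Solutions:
 v(y) = -sqrt(10)*sqrt(-1/(C1 - 9*y))/2
 v(y) = sqrt(10)*sqrt(-1/(C1 - 9*y))/2


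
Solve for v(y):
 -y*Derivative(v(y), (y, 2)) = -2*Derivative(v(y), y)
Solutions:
 v(y) = C1 + C2*y^3


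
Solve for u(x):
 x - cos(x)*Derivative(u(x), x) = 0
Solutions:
 u(x) = C1 + Integral(x/cos(x), x)


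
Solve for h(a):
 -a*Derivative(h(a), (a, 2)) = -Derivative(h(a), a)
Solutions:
 h(a) = C1 + C2*a^2


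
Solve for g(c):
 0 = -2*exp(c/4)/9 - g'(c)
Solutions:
 g(c) = C1 - 8*exp(c/4)/9


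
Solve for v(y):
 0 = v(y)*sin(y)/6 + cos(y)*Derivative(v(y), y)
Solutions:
 v(y) = C1*cos(y)^(1/6)


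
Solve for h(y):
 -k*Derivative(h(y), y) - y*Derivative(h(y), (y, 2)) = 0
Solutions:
 h(y) = C1 + y^(1 - re(k))*(C2*sin(log(y)*Abs(im(k))) + C3*cos(log(y)*im(k)))


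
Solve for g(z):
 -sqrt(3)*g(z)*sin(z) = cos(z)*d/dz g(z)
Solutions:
 g(z) = C1*cos(z)^(sqrt(3))


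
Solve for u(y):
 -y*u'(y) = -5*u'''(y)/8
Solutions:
 u(y) = C1 + Integral(C2*airyai(2*5^(2/3)*y/5) + C3*airybi(2*5^(2/3)*y/5), y)


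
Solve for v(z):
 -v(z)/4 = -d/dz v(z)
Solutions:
 v(z) = C1*exp(z/4)


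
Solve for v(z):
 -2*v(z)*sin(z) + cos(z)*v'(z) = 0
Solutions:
 v(z) = C1/cos(z)^2


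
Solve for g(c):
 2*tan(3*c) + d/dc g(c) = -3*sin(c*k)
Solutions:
 g(c) = C1 - 3*Piecewise((-cos(c*k)/k, Ne(k, 0)), (0, True)) + 2*log(cos(3*c))/3


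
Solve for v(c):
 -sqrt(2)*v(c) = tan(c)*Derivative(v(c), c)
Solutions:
 v(c) = C1/sin(c)^(sqrt(2))


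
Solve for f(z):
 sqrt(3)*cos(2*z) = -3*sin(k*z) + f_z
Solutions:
 f(z) = C1 + sqrt(3)*sin(2*z)/2 - 3*cos(k*z)/k


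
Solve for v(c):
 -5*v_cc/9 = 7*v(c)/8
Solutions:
 v(c) = C1*sin(3*sqrt(70)*c/20) + C2*cos(3*sqrt(70)*c/20)


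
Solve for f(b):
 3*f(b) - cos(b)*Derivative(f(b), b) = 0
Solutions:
 f(b) = C1*(sin(b) + 1)^(3/2)/(sin(b) - 1)^(3/2)


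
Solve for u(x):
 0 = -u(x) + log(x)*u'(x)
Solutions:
 u(x) = C1*exp(li(x))


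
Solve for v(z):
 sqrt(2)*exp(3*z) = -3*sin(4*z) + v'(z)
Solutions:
 v(z) = C1 + sqrt(2)*exp(3*z)/3 - 3*cos(4*z)/4


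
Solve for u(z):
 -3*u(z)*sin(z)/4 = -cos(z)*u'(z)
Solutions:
 u(z) = C1/cos(z)^(3/4)


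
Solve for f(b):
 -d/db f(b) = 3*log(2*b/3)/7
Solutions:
 f(b) = C1 - 3*b*log(b)/7 - 3*b*log(2)/7 + 3*b/7 + 3*b*log(3)/7


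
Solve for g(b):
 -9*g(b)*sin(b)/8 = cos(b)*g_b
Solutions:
 g(b) = C1*cos(b)^(9/8)


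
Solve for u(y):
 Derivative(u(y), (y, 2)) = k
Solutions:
 u(y) = C1 + C2*y + k*y^2/2


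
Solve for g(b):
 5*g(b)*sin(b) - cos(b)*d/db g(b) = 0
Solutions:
 g(b) = C1/cos(b)^5


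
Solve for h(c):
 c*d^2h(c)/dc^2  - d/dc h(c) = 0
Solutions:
 h(c) = C1 + C2*c^2


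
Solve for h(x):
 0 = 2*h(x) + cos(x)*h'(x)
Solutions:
 h(x) = C1*(sin(x) - 1)/(sin(x) + 1)


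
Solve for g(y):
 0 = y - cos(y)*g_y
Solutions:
 g(y) = C1 + Integral(y/cos(y), y)


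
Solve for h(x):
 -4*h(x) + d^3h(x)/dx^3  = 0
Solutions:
 h(x) = C3*exp(2^(2/3)*x) + (C1*sin(2^(2/3)*sqrt(3)*x/2) + C2*cos(2^(2/3)*sqrt(3)*x/2))*exp(-2^(2/3)*x/2)


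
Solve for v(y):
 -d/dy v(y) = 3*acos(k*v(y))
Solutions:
 Integral(1/acos(_y*k), (_y, v(y))) = C1 - 3*y


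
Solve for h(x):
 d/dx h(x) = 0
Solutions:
 h(x) = C1


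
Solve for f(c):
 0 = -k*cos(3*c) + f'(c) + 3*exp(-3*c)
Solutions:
 f(c) = C1 + k*sin(3*c)/3 + exp(-3*c)


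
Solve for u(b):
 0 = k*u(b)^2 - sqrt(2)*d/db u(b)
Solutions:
 u(b) = -2/(C1 + sqrt(2)*b*k)


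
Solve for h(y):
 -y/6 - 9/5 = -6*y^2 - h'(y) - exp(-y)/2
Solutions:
 h(y) = C1 - 2*y^3 + y^2/12 + 9*y/5 + exp(-y)/2


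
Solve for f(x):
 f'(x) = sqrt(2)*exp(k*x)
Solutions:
 f(x) = C1 + sqrt(2)*exp(k*x)/k


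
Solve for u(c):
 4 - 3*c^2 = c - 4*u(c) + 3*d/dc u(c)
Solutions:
 u(c) = C1*exp(4*c/3) + 3*c^2/4 + 11*c/8 + 1/32


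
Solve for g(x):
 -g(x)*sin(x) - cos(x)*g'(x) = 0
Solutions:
 g(x) = C1*cos(x)


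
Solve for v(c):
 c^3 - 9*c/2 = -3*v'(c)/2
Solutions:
 v(c) = C1 - c^4/6 + 3*c^2/2


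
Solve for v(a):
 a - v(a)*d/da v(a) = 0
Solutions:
 v(a) = -sqrt(C1 + a^2)
 v(a) = sqrt(C1 + a^2)


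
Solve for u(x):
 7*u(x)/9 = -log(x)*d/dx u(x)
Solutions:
 u(x) = C1*exp(-7*li(x)/9)


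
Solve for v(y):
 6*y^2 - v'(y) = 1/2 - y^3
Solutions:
 v(y) = C1 + y^4/4 + 2*y^3 - y/2


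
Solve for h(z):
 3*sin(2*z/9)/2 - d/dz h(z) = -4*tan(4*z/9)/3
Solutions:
 h(z) = C1 - 3*log(cos(4*z/9)) - 27*cos(2*z/9)/4


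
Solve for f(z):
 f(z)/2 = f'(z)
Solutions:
 f(z) = C1*exp(z/2)


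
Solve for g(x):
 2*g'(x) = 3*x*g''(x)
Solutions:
 g(x) = C1 + C2*x^(5/3)


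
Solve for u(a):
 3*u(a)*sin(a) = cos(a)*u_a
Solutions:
 u(a) = C1/cos(a)^3


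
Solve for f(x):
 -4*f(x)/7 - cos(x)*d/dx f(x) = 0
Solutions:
 f(x) = C1*(sin(x) - 1)^(2/7)/(sin(x) + 1)^(2/7)


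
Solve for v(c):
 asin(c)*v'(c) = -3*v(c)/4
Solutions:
 v(c) = C1*exp(-3*Integral(1/asin(c), c)/4)


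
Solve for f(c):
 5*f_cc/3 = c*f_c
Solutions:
 f(c) = C1 + C2*erfi(sqrt(30)*c/10)


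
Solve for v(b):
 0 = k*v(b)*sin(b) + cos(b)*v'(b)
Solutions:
 v(b) = C1*exp(k*log(cos(b)))


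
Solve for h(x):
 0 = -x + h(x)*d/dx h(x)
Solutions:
 h(x) = -sqrt(C1 + x^2)
 h(x) = sqrt(C1 + x^2)


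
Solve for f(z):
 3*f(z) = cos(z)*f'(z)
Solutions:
 f(z) = C1*(sin(z) + 1)^(3/2)/(sin(z) - 1)^(3/2)


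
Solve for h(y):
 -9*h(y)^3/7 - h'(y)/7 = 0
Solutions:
 h(y) = -sqrt(2)*sqrt(-1/(C1 - 9*y))/2
 h(y) = sqrt(2)*sqrt(-1/(C1 - 9*y))/2


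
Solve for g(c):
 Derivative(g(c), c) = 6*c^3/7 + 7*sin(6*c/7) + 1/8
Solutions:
 g(c) = C1 + 3*c^4/14 + c/8 - 49*cos(6*c/7)/6


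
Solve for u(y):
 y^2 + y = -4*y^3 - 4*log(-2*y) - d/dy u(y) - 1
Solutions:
 u(y) = C1 - y^4 - y^3/3 - y^2/2 - 4*y*log(-y) + y*(3 - 4*log(2))


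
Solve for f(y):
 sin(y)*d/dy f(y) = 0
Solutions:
 f(y) = C1


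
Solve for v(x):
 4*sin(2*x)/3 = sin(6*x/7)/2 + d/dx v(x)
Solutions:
 v(x) = C1 + 7*cos(6*x/7)/12 - 2*cos(2*x)/3


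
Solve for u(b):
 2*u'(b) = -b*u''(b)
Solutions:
 u(b) = C1 + C2/b


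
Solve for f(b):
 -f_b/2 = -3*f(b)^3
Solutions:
 f(b) = -sqrt(2)*sqrt(-1/(C1 + 6*b))/2
 f(b) = sqrt(2)*sqrt(-1/(C1 + 6*b))/2


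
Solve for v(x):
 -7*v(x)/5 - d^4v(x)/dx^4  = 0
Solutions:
 v(x) = (C1*sin(sqrt(2)*5^(3/4)*7^(1/4)*x/10) + C2*cos(sqrt(2)*5^(3/4)*7^(1/4)*x/10))*exp(-sqrt(2)*5^(3/4)*7^(1/4)*x/10) + (C3*sin(sqrt(2)*5^(3/4)*7^(1/4)*x/10) + C4*cos(sqrt(2)*5^(3/4)*7^(1/4)*x/10))*exp(sqrt(2)*5^(3/4)*7^(1/4)*x/10)


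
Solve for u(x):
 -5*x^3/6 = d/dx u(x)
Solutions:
 u(x) = C1 - 5*x^4/24


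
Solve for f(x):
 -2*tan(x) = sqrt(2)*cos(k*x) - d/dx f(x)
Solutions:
 f(x) = C1 + sqrt(2)*Piecewise((sin(k*x)/k, Ne(k, 0)), (x, True)) - 2*log(cos(x))


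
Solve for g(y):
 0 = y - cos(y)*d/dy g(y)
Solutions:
 g(y) = C1 + Integral(y/cos(y), y)


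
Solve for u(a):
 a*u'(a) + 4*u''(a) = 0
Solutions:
 u(a) = C1 + C2*erf(sqrt(2)*a/4)


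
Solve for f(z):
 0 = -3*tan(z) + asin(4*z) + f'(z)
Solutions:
 f(z) = C1 - z*asin(4*z) - sqrt(1 - 16*z^2)/4 - 3*log(cos(z))


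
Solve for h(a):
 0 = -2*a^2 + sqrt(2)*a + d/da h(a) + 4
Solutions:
 h(a) = C1 + 2*a^3/3 - sqrt(2)*a^2/2 - 4*a


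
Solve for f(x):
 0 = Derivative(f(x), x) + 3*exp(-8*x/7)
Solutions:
 f(x) = C1 + 21*exp(-8*x/7)/8


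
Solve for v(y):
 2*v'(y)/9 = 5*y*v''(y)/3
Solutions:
 v(y) = C1 + C2*y^(17/15)


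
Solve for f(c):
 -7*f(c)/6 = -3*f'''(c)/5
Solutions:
 f(c) = C3*exp(420^(1/3)*c/6) + (C1*sin(140^(1/3)*3^(5/6)*c/12) + C2*cos(140^(1/3)*3^(5/6)*c/12))*exp(-420^(1/3)*c/12)


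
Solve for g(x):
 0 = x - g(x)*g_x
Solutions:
 g(x) = -sqrt(C1 + x^2)
 g(x) = sqrt(C1 + x^2)


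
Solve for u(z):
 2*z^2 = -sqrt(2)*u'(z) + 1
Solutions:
 u(z) = C1 - sqrt(2)*z^3/3 + sqrt(2)*z/2


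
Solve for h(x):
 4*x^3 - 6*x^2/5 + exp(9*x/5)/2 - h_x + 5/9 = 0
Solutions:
 h(x) = C1 + x^4 - 2*x^3/5 + 5*x/9 + 5*exp(9*x/5)/18


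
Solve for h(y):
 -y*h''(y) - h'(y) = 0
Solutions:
 h(y) = C1 + C2*log(y)


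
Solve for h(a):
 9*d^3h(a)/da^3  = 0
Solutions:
 h(a) = C1 + C2*a + C3*a^2


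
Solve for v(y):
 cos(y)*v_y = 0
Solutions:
 v(y) = C1


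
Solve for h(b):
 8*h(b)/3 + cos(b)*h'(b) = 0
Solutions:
 h(b) = C1*(sin(b) - 1)^(4/3)/(sin(b) + 1)^(4/3)


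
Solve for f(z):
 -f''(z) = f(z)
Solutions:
 f(z) = C1*sin(z) + C2*cos(z)


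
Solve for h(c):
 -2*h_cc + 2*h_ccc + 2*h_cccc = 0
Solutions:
 h(c) = C1 + C2*c + C3*exp(c*(-1 + sqrt(5))/2) + C4*exp(-c*(1 + sqrt(5))/2)


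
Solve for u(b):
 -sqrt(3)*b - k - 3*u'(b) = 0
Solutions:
 u(b) = C1 - sqrt(3)*b^2/6 - b*k/3


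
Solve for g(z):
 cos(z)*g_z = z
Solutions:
 g(z) = C1 + Integral(z/cos(z), z)


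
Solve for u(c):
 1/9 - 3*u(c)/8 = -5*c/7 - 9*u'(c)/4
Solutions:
 u(c) = C1*exp(c/6) + 40*c/21 + 2216/189


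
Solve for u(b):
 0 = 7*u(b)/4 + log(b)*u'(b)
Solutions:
 u(b) = C1*exp(-7*li(b)/4)


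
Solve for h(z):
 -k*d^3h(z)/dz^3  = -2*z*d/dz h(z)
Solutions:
 h(z) = C1 + Integral(C2*airyai(2^(1/3)*z*(1/k)^(1/3)) + C3*airybi(2^(1/3)*z*(1/k)^(1/3)), z)


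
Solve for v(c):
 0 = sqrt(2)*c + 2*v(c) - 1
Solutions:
 v(c) = -sqrt(2)*c/2 + 1/2


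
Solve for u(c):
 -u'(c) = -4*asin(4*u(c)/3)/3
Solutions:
 Integral(1/asin(4*_y/3), (_y, u(c))) = C1 + 4*c/3


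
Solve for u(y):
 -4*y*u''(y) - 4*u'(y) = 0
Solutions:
 u(y) = C1 + C2*log(y)


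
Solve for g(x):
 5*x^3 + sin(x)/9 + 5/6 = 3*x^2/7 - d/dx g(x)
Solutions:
 g(x) = C1 - 5*x^4/4 + x^3/7 - 5*x/6 + cos(x)/9


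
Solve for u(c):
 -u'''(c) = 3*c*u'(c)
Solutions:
 u(c) = C1 + Integral(C2*airyai(-3^(1/3)*c) + C3*airybi(-3^(1/3)*c), c)


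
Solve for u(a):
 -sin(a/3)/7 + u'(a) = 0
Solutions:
 u(a) = C1 - 3*cos(a/3)/7


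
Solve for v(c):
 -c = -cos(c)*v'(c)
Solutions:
 v(c) = C1 + Integral(c/cos(c), c)


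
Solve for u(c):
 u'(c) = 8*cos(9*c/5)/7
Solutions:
 u(c) = C1 + 40*sin(9*c/5)/63


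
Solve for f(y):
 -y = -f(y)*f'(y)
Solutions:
 f(y) = -sqrt(C1 + y^2)
 f(y) = sqrt(C1 + y^2)


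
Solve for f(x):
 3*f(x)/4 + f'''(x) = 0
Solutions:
 f(x) = C3*exp(-6^(1/3)*x/2) + (C1*sin(2^(1/3)*3^(5/6)*x/4) + C2*cos(2^(1/3)*3^(5/6)*x/4))*exp(6^(1/3)*x/4)


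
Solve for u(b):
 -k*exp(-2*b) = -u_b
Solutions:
 u(b) = C1 - k*exp(-2*b)/2


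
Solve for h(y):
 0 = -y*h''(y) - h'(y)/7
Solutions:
 h(y) = C1 + C2*y^(6/7)


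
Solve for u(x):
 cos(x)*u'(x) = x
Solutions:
 u(x) = C1 + Integral(x/cos(x), x)


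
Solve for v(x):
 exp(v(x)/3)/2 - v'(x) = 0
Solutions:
 v(x) = 3*log(-1/(C1 + x)) + 3*log(6)


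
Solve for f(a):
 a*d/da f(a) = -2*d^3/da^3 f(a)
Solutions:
 f(a) = C1 + Integral(C2*airyai(-2^(2/3)*a/2) + C3*airybi(-2^(2/3)*a/2), a)


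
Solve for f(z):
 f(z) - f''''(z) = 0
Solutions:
 f(z) = C1*exp(-z) + C2*exp(z) + C3*sin(z) + C4*cos(z)


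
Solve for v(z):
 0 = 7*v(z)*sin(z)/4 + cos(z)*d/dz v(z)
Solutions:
 v(z) = C1*cos(z)^(7/4)


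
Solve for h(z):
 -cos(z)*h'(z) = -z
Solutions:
 h(z) = C1 + Integral(z/cos(z), z)


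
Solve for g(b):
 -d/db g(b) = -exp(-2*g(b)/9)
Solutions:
 g(b) = 9*log(-sqrt(C1 + b)) - 9*log(3) + 9*log(2)/2
 g(b) = 9*log(C1 + b)/2 - 9*log(3) + 9*log(2)/2


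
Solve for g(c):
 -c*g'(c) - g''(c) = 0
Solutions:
 g(c) = C1 + C2*erf(sqrt(2)*c/2)


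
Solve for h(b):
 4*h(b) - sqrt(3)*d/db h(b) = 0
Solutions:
 h(b) = C1*exp(4*sqrt(3)*b/3)


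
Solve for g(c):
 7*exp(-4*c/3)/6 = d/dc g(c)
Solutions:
 g(c) = C1 - 7*exp(-4*c/3)/8


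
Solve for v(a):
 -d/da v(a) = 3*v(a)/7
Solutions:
 v(a) = C1*exp(-3*a/7)


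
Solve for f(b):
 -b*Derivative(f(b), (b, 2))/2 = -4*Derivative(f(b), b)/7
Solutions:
 f(b) = C1 + C2*b^(15/7)


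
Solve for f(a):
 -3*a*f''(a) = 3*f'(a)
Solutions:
 f(a) = C1 + C2*log(a)


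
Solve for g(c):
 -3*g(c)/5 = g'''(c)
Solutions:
 g(c) = C3*exp(-3^(1/3)*5^(2/3)*c/5) + (C1*sin(3^(5/6)*5^(2/3)*c/10) + C2*cos(3^(5/6)*5^(2/3)*c/10))*exp(3^(1/3)*5^(2/3)*c/10)


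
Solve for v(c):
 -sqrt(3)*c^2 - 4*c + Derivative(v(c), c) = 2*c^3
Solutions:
 v(c) = C1 + c^4/2 + sqrt(3)*c^3/3 + 2*c^2


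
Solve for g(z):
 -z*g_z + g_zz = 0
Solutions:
 g(z) = C1 + C2*erfi(sqrt(2)*z/2)


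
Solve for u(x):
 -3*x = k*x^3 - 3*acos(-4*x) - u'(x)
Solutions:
 u(x) = C1 + k*x^4/4 + 3*x^2/2 - 3*x*acos(-4*x) - 3*sqrt(1 - 16*x^2)/4


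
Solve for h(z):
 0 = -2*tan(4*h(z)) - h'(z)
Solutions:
 h(z) = -asin(C1*exp(-8*z))/4 + pi/4
 h(z) = asin(C1*exp(-8*z))/4


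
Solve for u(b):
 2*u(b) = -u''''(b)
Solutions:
 u(b) = (C1*sin(2^(3/4)*b/2) + C2*cos(2^(3/4)*b/2))*exp(-2^(3/4)*b/2) + (C3*sin(2^(3/4)*b/2) + C4*cos(2^(3/4)*b/2))*exp(2^(3/4)*b/2)


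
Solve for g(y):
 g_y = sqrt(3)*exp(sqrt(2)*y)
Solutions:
 g(y) = C1 + sqrt(6)*exp(sqrt(2)*y)/2


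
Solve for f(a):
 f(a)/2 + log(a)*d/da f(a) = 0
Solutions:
 f(a) = C1*exp(-li(a)/2)


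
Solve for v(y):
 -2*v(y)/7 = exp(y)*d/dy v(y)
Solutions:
 v(y) = C1*exp(2*exp(-y)/7)


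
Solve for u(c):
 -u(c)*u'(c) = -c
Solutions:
 u(c) = -sqrt(C1 + c^2)
 u(c) = sqrt(C1 + c^2)


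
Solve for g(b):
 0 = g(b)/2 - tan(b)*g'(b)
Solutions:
 g(b) = C1*sqrt(sin(b))


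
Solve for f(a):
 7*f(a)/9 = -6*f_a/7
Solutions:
 f(a) = C1*exp(-49*a/54)


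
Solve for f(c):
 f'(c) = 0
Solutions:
 f(c) = C1


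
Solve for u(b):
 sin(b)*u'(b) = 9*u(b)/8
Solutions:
 u(b) = C1*(cos(b) - 1)^(9/16)/(cos(b) + 1)^(9/16)


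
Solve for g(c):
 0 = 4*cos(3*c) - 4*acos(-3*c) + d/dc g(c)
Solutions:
 g(c) = C1 + 4*c*acos(-3*c) + 4*sqrt(1 - 9*c^2)/3 - 4*sin(3*c)/3


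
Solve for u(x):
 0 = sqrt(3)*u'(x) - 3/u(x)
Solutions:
 u(x) = -sqrt(C1 + 2*sqrt(3)*x)
 u(x) = sqrt(C1 + 2*sqrt(3)*x)


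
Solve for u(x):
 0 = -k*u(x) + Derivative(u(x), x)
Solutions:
 u(x) = C1*exp(k*x)


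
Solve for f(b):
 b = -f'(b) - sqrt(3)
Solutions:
 f(b) = C1 - b^2/2 - sqrt(3)*b


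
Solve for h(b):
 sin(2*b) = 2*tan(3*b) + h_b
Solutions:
 h(b) = C1 + 2*log(cos(3*b))/3 - cos(2*b)/2


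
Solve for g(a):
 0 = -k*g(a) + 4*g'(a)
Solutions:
 g(a) = C1*exp(a*k/4)


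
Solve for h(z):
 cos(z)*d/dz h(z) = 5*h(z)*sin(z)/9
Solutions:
 h(z) = C1/cos(z)^(5/9)


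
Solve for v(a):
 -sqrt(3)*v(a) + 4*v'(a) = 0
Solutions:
 v(a) = C1*exp(sqrt(3)*a/4)


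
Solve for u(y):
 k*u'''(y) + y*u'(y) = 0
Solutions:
 u(y) = C1 + Integral(C2*airyai(y*(-1/k)^(1/3)) + C3*airybi(y*(-1/k)^(1/3)), y)


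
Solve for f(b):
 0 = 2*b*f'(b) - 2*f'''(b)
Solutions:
 f(b) = C1 + Integral(C2*airyai(b) + C3*airybi(b), b)


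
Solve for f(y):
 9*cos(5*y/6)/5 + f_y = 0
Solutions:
 f(y) = C1 - 54*sin(5*y/6)/25


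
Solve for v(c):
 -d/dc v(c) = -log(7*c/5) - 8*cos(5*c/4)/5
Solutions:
 v(c) = C1 + c*log(c) - c*log(5) - c + c*log(7) + 32*sin(5*c/4)/25


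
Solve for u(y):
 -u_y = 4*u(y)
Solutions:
 u(y) = C1*exp(-4*y)


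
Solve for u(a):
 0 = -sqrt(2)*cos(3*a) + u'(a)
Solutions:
 u(a) = C1 + sqrt(2)*sin(3*a)/3


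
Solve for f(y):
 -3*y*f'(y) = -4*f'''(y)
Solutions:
 f(y) = C1 + Integral(C2*airyai(6^(1/3)*y/2) + C3*airybi(6^(1/3)*y/2), y)


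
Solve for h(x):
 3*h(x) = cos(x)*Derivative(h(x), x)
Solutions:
 h(x) = C1*(sin(x) + 1)^(3/2)/(sin(x) - 1)^(3/2)


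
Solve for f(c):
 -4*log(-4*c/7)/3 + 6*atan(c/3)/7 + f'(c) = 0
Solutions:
 f(c) = C1 + 4*c*log(-c)/3 - 6*c*atan(c/3)/7 - 4*c*log(7)/3 - 4*c/3 + 8*c*log(2)/3 + 9*log(c^2 + 9)/7


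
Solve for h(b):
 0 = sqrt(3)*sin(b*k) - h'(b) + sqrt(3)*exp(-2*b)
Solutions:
 h(b) = C1 - sqrt(3)*exp(-2*b)/2 - sqrt(3)*cos(b*k)/k


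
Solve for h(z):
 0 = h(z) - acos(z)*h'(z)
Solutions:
 h(z) = C1*exp(Integral(1/acos(z), z))


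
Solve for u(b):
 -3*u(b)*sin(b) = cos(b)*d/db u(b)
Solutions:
 u(b) = C1*cos(b)^3


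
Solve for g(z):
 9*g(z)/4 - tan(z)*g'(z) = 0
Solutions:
 g(z) = C1*sin(z)^(9/4)


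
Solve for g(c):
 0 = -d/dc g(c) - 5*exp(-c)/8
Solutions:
 g(c) = C1 + 5*exp(-c)/8


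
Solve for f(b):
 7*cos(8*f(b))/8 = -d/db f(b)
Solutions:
 f(b) = -asin((C1 + exp(14*b))/(C1 - exp(14*b)))/8 + pi/8
 f(b) = asin((C1 + exp(14*b))/(C1 - exp(14*b)))/8


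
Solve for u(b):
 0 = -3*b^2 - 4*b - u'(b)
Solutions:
 u(b) = C1 - b^3 - 2*b^2


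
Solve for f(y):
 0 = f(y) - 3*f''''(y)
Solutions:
 f(y) = C1*exp(-3^(3/4)*y/3) + C2*exp(3^(3/4)*y/3) + C3*sin(3^(3/4)*y/3) + C4*cos(3^(3/4)*y/3)


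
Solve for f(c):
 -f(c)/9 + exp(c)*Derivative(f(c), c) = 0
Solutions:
 f(c) = C1*exp(-exp(-c)/9)


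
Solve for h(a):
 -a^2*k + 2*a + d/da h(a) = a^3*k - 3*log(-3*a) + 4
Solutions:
 h(a) = C1 + a^4*k/4 + a^3*k/3 - a^2 - 3*a*log(-a) + a*(7 - 3*log(3))


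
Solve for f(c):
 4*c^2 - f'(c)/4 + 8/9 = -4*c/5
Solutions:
 f(c) = C1 + 16*c^3/3 + 8*c^2/5 + 32*c/9


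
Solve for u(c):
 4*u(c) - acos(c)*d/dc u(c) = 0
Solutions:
 u(c) = C1*exp(4*Integral(1/acos(c), c))


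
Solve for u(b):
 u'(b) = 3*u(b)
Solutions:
 u(b) = C1*exp(3*b)


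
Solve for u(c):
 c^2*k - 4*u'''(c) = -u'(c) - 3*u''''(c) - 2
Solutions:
 u(c) = C1 + C2*exp(c) + C3*exp(c*(1 - sqrt(13))/6) + C4*exp(c*(1 + sqrt(13))/6) - c^3*k/3 - 8*c*k - 2*c


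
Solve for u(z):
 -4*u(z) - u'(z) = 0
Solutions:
 u(z) = C1*exp(-4*z)


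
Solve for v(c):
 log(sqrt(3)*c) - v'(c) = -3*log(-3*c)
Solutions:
 v(c) = C1 + 4*c*log(c) + c*(-4 + 7*log(3)/2 + 3*I*pi)


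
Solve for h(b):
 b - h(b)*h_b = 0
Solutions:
 h(b) = -sqrt(C1 + b^2)
 h(b) = sqrt(C1 + b^2)


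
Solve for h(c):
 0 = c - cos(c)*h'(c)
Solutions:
 h(c) = C1 + Integral(c/cos(c), c)


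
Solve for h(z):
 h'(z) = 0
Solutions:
 h(z) = C1


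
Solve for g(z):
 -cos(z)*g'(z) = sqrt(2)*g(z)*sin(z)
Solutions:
 g(z) = C1*cos(z)^(sqrt(2))


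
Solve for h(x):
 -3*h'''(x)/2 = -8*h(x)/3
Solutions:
 h(x) = C3*exp(2*6^(1/3)*x/3) + (C1*sin(2^(1/3)*3^(5/6)*x/3) + C2*cos(2^(1/3)*3^(5/6)*x/3))*exp(-6^(1/3)*x/3)
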